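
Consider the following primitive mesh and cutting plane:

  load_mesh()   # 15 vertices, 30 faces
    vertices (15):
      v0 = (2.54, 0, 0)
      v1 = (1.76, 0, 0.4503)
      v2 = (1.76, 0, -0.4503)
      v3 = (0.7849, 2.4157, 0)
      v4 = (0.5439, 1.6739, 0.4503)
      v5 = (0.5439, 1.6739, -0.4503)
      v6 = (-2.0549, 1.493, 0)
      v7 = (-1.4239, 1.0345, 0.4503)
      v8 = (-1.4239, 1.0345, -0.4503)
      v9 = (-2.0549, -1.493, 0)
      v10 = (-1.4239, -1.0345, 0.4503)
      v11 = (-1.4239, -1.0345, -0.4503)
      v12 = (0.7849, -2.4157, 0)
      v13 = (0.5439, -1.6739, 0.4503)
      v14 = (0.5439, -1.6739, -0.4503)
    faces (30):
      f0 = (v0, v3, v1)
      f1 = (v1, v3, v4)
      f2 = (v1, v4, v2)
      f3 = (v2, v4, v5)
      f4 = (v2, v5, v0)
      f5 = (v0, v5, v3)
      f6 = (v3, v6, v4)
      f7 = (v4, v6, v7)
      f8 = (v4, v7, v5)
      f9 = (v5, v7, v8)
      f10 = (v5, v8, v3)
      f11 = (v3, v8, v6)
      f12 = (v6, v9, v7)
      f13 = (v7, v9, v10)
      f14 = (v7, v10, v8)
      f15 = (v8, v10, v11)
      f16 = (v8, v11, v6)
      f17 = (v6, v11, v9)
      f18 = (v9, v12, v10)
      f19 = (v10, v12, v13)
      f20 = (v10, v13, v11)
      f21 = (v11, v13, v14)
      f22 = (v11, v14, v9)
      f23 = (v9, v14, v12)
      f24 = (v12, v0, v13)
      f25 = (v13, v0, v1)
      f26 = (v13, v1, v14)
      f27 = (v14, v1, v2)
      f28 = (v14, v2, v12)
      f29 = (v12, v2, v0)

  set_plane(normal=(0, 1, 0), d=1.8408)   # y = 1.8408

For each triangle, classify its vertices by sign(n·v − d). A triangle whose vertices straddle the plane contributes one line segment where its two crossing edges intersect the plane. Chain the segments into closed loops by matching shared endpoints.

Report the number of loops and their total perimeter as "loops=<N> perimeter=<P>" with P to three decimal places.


loops=1 perimeter=4.637

Straddling triangles (6 of 30):
  (v0,v3,v1) [-+-] → (1.20259, 1.8408, 0)–(1.01696, 1.8408, 0.107165)  len=0.2143
  (v1,v3,v4) [-+-] → (1.01696, 1.8408, 0.107165)–(0.598123, 1.8408, 0.348986)  len=0.4836
  (v0,v5,v3) [--+] → (0.598123, 1.8408, -0.348986)–(1.20259, 1.8408, 0)  len=0.6980
  (v3,v6,v4) [+--] → (-0.984474, 1.8408, 0)–(0.598123, 1.8408, 0.348986)  len=1.6206
  (v5,v8,v3) [--+] → (-0.134474, 1.8408, -0.187429)–(0.598123, 1.8408, -0.348986)  len=0.7502
  (v3,v8,v6) [+--] → (-0.134474, 1.8408, -0.187429)–(-0.984474, 1.8408, 0)  len=0.8704

Chained into 1 loop(s):
  loop 1: 6 segments, perimeter = 4.6372
Total perimeter = 4.637


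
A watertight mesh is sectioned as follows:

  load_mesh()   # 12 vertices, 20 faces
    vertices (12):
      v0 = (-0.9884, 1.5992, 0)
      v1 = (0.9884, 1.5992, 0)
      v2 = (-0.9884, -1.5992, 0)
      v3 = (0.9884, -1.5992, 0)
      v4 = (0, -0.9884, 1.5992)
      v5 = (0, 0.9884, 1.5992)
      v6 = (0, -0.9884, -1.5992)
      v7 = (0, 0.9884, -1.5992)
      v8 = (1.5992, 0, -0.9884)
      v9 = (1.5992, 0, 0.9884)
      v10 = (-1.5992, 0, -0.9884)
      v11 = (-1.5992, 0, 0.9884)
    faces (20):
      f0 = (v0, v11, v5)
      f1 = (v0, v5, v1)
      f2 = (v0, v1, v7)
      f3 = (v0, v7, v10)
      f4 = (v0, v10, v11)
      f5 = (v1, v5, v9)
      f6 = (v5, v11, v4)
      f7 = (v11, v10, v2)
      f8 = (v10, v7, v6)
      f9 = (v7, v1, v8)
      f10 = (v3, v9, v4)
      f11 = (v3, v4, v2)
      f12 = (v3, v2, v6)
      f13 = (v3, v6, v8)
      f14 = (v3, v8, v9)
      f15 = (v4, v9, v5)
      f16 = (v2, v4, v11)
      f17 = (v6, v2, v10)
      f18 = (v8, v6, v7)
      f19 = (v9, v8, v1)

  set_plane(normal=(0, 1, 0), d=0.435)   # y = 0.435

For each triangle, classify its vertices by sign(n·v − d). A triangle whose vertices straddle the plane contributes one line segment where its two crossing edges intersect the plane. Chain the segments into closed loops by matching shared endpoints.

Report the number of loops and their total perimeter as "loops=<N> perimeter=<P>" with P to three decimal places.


Straddling triangles (10 of 20):
  (v0,v11,v5) [+-+] → (-1.43306, 0.435, 0.719544)–(-0.895384, 0.435, 1.25722)  len=0.7604
  (v0,v7,v10) [++-] → (-0.895384, 0.435, -1.25722)–(-1.43306, 0.435, -0.719544)  len=0.7604
  (v0,v10,v11) [+--] → (-1.43306, 0.435, -0.719544)–(-1.43306, 0.435, 0.719544)  len=1.4391
  (v1,v5,v9) [++-] → (0.895384, 0.435, 1.25722)–(1.43306, 0.435, 0.719544)  len=0.7604
  (v5,v11,v4) [+--] → (-0.895384, 0.435, 1.25722)–(0, 0.435, 1.5992)  len=0.9585
  (v10,v7,v6) [-+-] → (-0.895384, 0.435, -1.25722)–(0, 0.435, -1.5992)  len=0.9585
  (v7,v1,v8) [++-] → (1.43306, 0.435, -0.719544)–(0.895384, 0.435, -1.25722)  len=0.7604
  (v4,v9,v5) [--+] → (0.895384, 0.435, 1.25722)–(0, 0.435, 1.5992)  len=0.9585
  (v8,v6,v7) [--+] → (0, 0.435, -1.5992)–(0.895384, 0.435, -1.25722)  len=0.9585
  (v9,v8,v1) [--+] → (1.43306, 0.435, -0.719544)–(1.43306, 0.435, 0.719544)  len=1.4391

Chained into 1 loop(s):
  loop 1: 10 segments, perimeter = 9.7536
Total perimeter = 9.754

loops=1 perimeter=9.754


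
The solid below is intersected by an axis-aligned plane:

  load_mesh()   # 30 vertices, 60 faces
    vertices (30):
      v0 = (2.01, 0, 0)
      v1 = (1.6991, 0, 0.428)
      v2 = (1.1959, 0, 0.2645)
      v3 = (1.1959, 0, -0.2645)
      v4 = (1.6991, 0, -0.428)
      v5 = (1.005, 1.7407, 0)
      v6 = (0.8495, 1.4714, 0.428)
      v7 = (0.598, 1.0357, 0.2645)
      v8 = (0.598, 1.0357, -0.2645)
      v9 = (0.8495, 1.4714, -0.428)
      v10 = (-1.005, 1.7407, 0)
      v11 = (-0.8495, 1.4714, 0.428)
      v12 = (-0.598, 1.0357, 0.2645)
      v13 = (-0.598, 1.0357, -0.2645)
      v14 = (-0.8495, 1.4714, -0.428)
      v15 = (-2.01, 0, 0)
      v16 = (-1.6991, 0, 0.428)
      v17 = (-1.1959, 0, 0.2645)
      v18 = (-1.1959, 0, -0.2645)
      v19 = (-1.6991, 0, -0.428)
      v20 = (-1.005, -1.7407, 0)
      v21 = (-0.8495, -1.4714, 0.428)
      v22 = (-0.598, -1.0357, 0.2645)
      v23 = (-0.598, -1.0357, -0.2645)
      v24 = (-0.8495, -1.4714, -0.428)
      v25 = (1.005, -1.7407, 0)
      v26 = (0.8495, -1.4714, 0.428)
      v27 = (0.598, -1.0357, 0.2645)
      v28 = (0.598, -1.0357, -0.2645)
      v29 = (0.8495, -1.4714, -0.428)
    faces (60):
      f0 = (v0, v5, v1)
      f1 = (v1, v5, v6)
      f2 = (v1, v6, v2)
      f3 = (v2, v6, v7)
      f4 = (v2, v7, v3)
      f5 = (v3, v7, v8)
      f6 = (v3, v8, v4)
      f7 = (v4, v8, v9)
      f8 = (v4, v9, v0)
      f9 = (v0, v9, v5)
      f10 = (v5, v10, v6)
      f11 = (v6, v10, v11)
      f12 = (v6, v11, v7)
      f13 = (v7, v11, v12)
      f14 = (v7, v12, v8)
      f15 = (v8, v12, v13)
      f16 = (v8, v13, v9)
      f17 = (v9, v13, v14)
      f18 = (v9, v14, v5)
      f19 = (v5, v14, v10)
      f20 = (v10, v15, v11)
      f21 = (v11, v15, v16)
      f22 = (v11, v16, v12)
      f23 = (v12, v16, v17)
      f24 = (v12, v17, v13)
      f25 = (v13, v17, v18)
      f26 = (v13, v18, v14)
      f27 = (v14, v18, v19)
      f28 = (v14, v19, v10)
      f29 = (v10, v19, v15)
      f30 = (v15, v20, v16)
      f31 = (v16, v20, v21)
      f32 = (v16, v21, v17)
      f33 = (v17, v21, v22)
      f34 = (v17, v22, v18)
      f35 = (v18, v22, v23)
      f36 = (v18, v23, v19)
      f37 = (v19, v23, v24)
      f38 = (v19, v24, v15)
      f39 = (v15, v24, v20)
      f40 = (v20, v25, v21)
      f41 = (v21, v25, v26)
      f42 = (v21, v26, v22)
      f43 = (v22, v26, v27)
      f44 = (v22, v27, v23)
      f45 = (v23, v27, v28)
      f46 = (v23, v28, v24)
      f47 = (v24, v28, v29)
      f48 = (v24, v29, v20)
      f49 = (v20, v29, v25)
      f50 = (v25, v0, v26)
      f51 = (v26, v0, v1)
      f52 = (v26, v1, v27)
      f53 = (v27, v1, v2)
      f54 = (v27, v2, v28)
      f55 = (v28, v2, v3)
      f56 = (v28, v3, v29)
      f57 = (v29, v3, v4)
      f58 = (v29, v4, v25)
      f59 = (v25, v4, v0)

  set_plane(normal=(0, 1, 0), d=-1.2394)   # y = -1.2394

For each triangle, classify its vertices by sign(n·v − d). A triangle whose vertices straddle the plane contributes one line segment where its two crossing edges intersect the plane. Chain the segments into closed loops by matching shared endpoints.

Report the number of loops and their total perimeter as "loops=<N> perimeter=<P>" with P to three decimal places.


Straddling triangles (18 of 60):
  (v15,v20,v16) [+-+] → (-1.29443, -1.2394, 0)–(-1.20489, -1.2394, 0.123259)  len=0.1523
  (v16,v20,v21) [+--] → (-1.20489, -1.2394, 0.123259)–(-0.983459, -1.2394, 0.428)  len=0.3767
  (v16,v21,v17) [+-+] → (-0.983459, -1.2394, 0.428)–(-0.904118, -1.2394, 0.40222)  len=0.0834
  (v17,v21,v22) [+-+] → (-0.904118, -1.2394, 0.40222)–(-0.715582, -1.2394, 0.34094)  len=0.1982
  (v19,v23,v24) [++-] → (-0.715582, -1.2394, -0.34094)–(-0.983459, -1.2394, -0.428)  len=0.2817
  (v19,v24,v15) [+-+] → (-0.983459, -1.2394, -0.428)–(-1.03248, -1.2394, -0.360516)  len=0.0834
  (v15,v24,v20) [+--] → (-1.03248, -1.2394, -0.360516)–(-1.29443, -1.2394, 0)  len=0.4456
  (v21,v26,v22) [--+] → (0.0787403, -1.2394, 0.34094)–(-0.715582, -1.2394, 0.34094)  len=0.7943
  (v22,v26,v27) [+-+] → (0.0787403, -1.2394, 0.34094)–(0.715582, -1.2394, 0.34094)  len=0.6368
  (v23,v28,v24) [++-] → (-0.0787403, -1.2394, -0.34094)–(-0.715582, -1.2394, -0.34094)  len=0.6368
  (v24,v28,v29) [-+-] → (-0.0787403, -1.2394, -0.34094)–(0.715582, -1.2394, -0.34094)  len=0.7943
  (v25,v0,v26) [-+-] → (1.29443, -1.2394, 0)–(1.03248, -1.2394, 0.360516)  len=0.4456
  (v26,v0,v1) [-++] → (1.03248, -1.2394, 0.360516)–(0.983459, -1.2394, 0.428)  len=0.0834
  (v26,v1,v27) [-++] → (0.983459, -1.2394, 0.428)–(0.715582, -1.2394, 0.34094)  len=0.2817
  (v28,v3,v29) [++-] → (0.904118, -1.2394, -0.40222)–(0.715582, -1.2394, -0.34094)  len=0.1982
  (v29,v3,v4) [-++] → (0.904118, -1.2394, -0.40222)–(0.983459, -1.2394, -0.428)  len=0.0834
  (v29,v4,v25) [-+-] → (0.983459, -1.2394, -0.428)–(1.20489, -1.2394, -0.123259)  len=0.3767
  (v25,v4,v0) [-++] → (1.20489, -1.2394, -0.123259)–(1.29443, -1.2394, 0)  len=0.1523

Chained into 1 loop(s):
  loop 1: 18 segments, perimeter = 6.1052
Total perimeter = 6.105

loops=1 perimeter=6.105


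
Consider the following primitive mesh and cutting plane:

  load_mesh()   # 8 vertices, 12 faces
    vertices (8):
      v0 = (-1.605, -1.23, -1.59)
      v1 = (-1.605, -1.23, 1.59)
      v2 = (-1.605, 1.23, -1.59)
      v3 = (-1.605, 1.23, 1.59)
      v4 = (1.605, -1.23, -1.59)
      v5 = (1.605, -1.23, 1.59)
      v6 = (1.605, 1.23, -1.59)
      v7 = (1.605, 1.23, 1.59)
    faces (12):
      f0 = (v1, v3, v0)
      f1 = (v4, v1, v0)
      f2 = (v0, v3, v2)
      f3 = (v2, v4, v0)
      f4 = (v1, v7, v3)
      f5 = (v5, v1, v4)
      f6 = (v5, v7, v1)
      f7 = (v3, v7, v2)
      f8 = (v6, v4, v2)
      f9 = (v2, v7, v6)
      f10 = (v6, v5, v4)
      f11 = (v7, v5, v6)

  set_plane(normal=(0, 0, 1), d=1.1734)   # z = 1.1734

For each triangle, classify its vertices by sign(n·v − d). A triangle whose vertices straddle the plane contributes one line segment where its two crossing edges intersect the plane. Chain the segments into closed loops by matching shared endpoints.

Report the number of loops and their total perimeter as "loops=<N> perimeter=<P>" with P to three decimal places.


Straddling triangles (8 of 12):
  (v1,v3,v0) [++-] → (-1.605, 0.907725, 1.1734)–(-1.605, -1.23, 1.1734)  len=2.1377
  (v4,v1,v0) [-+-] → (-1.18447, -1.23, 1.1734)–(-1.605, -1.23, 1.1734)  len=0.4205
  (v0,v3,v2) [-+-] → (-1.605, 0.907725, 1.1734)–(-1.605, 1.23, 1.1734)  len=0.3223
  (v5,v1,v4) [++-] → (-1.18447, -1.23, 1.1734)–(1.605, -1.23, 1.1734)  len=2.7895
  (v3,v7,v2) [++-] → (1.18447, 1.23, 1.1734)–(-1.605, 1.23, 1.1734)  len=2.7895
  (v2,v7,v6) [-+-] → (1.18447, 1.23, 1.1734)–(1.605, 1.23, 1.1734)  len=0.4205
  (v6,v5,v4) [-+-] → (1.605, -0.907725, 1.1734)–(1.605, -1.23, 1.1734)  len=0.3223
  (v7,v5,v6) [++-] → (1.605, -0.907725, 1.1734)–(1.605, 1.23, 1.1734)  len=2.1377

Chained into 1 loop(s):
  loop 1: 8 segments, perimeter = 11.3400
Total perimeter = 11.340

loops=1 perimeter=11.340


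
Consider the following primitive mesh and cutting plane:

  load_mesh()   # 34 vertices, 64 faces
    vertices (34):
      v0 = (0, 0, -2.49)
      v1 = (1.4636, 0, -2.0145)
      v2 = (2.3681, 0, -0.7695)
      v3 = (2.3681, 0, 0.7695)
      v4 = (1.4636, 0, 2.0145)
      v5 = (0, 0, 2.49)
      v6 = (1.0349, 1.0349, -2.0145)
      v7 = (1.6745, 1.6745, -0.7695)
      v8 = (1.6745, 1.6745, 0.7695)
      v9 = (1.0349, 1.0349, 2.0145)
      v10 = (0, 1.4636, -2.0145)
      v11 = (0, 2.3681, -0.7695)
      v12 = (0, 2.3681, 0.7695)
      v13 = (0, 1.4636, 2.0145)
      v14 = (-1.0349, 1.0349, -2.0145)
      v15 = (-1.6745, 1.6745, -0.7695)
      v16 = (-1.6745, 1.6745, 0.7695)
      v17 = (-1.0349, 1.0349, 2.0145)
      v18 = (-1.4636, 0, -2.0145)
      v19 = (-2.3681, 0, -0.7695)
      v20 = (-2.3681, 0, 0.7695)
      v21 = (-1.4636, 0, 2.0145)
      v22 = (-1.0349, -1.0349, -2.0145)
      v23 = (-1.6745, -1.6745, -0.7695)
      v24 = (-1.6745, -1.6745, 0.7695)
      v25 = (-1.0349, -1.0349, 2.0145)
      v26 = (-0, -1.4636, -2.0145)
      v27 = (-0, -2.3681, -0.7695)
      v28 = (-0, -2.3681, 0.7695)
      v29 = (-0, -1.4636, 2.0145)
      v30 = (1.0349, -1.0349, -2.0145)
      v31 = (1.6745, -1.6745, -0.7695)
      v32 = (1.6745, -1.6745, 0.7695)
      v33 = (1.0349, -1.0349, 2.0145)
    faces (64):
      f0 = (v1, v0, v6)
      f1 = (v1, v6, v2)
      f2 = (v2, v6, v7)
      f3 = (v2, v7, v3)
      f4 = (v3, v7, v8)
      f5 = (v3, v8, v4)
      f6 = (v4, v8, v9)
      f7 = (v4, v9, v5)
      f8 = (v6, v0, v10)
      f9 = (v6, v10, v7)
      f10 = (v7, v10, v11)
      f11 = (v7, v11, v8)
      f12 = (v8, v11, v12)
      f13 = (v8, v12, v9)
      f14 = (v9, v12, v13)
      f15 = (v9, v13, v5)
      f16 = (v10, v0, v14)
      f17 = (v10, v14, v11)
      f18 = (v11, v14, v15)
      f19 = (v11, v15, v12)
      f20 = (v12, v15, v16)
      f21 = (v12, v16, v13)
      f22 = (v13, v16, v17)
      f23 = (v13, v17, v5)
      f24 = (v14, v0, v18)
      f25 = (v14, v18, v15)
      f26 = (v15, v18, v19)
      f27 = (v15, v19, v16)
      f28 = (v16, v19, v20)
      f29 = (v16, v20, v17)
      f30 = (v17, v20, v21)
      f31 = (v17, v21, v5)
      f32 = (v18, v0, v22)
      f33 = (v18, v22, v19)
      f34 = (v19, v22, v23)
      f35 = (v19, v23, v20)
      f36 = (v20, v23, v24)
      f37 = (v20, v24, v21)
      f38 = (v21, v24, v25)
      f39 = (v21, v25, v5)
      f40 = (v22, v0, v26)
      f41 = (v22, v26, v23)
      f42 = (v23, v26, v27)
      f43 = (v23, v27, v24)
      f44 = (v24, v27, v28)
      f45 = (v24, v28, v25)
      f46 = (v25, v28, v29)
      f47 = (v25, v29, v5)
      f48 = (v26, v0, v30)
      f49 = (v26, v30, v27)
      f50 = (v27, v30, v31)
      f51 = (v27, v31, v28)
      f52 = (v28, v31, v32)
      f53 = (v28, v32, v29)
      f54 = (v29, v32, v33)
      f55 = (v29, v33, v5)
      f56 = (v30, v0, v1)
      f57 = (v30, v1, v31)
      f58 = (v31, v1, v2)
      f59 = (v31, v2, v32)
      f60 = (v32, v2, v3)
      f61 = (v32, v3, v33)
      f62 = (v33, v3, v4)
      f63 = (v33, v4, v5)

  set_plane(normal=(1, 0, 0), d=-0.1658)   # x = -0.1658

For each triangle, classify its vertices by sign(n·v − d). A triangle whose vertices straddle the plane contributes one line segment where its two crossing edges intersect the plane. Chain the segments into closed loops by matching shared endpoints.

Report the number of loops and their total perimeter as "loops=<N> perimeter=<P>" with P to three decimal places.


loops=1 perimeter=15.072

Straddling triangles (20 of 64):
  (v10,v0,v14) [++-] → (-0.1658, 0.1658, -2.41382)–(-0.1658, 1.39492, -2.0145)  len=1.2924
  (v10,v14,v11) [+-+] → (-0.1658, 1.39492, -2.0145)–(-0.1658, 2.15451, -0.96896)  len=1.2923
  (v11,v14,v15) [+--] → (-0.1658, 2.15451, -0.96896)–(-0.1658, 2.29942, -0.7695)  len=0.2465
  (v11,v15,v12) [+-+] → (-0.1658, 2.29942, -0.7695)–(-0.1658, 2.29942, 0.617116)  len=1.3866
  (v12,v15,v16) [+--] → (-0.1658, 2.29942, 0.617116)–(-0.1658, 2.29942, 0.7695)  len=0.1524
  (v12,v16,v13) [+-+] → (-0.1658, 2.29942, 0.7695)–(-0.1658, 1.48448, 1.89123)  len=1.3865
  (v13,v16,v17) [+--] → (-0.1658, 1.48448, 1.89123)–(-0.1658, 1.39492, 2.0145)  len=0.1524
  (v13,v17,v5) [+-+] → (-0.1658, 1.39492, 2.0145)–(-0.1658, 0.1658, 2.41382)  len=1.2924
  (v14,v0,v18) [-+-] → (-0.1658, 0.1658, -2.41382)–(-0.1658, 0, -2.43613)  len=0.1673
  (v17,v21,v5) [--+] → (-0.1658, 0, 2.43613)–(-0.1658, 0.1658, 2.41382)  len=0.1673
  (v18,v0,v22) [-+-] → (-0.1658, 0, -2.43613)–(-0.1658, -0.1658, -2.41382)  len=0.1673
  (v21,v25,v5) [--+] → (-0.1658, -0.1658, 2.41382)–(-0.1658, 0, 2.43613)  len=0.1673
  (v22,v0,v26) [-++] → (-0.1658, -0.1658, -2.41382)–(-0.1658, -1.39492, -2.0145)  len=1.2924
  (v22,v26,v23) [-+-] → (-0.1658, -1.39492, -2.0145)–(-0.1658, -1.48448, -1.89123)  len=0.1524
  (v23,v26,v27) [-++] → (-0.1658, -1.48448, -1.89123)–(-0.1658, -2.29942, -0.7695)  len=1.3865
  (v23,v27,v24) [-+-] → (-0.1658, -2.29942, -0.7695)–(-0.1658, -2.29942, -0.617116)  len=0.1524
  (v24,v27,v28) [-++] → (-0.1658, -2.29942, -0.617116)–(-0.1658, -2.29942, 0.7695)  len=1.3866
  (v24,v28,v25) [-+-] → (-0.1658, -2.29942, 0.7695)–(-0.1658, -2.15451, 0.96896)  len=0.2465
  (v25,v28,v29) [-++] → (-0.1658, -2.15451, 0.96896)–(-0.1658, -1.39492, 2.0145)  len=1.2923
  (v25,v29,v5) [-++] → (-0.1658, -1.39492, 2.0145)–(-0.1658, -0.1658, 2.41382)  len=1.2924

Chained into 1 loop(s):
  loop 1: 20 segments, perimeter = 15.0721
Total perimeter = 15.072


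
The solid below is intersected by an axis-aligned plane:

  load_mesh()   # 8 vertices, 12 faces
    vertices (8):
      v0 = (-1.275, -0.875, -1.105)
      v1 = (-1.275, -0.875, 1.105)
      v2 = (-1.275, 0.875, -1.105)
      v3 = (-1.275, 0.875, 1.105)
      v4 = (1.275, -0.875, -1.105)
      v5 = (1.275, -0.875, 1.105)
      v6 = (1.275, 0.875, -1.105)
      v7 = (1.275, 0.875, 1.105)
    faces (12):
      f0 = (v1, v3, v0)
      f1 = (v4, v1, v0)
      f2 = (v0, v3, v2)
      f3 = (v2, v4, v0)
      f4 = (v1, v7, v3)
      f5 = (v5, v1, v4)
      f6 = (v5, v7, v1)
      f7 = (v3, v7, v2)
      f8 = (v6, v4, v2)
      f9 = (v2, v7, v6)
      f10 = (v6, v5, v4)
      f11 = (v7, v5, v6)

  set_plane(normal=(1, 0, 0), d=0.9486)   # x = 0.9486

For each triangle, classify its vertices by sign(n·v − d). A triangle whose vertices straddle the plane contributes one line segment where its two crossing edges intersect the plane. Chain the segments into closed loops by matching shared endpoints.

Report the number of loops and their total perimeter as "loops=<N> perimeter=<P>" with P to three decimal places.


loops=1 perimeter=7.920

Straddling triangles (8 of 12):
  (v4,v1,v0) [+--] → (0.9486, -0.875, -0.82212)–(0.9486, -0.875, -1.105)  len=0.2829
  (v2,v4,v0) [-+-] → (0.9486, -0.651, -1.105)–(0.9486, -0.875, -1.105)  len=0.2240
  (v1,v7,v3) [-+-] → (0.9486, 0.651, 1.105)–(0.9486, 0.875, 1.105)  len=0.2240
  (v5,v1,v4) [+-+] → (0.9486, -0.875, 1.105)–(0.9486, -0.875, -0.82212)  len=1.9271
  (v5,v7,v1) [++-] → (0.9486, 0.651, 1.105)–(0.9486, -0.875, 1.105)  len=1.5260
  (v3,v7,v2) [-+-] → (0.9486, 0.875, 1.105)–(0.9486, 0.875, 0.82212)  len=0.2829
  (v6,v4,v2) [++-] → (0.9486, -0.651, -1.105)–(0.9486, 0.875, -1.105)  len=1.5260
  (v2,v7,v6) [-++] → (0.9486, 0.875, 0.82212)–(0.9486, 0.875, -1.105)  len=1.9271

Chained into 1 loop(s):
  loop 1: 8 segments, perimeter = 7.9200
Total perimeter = 7.920


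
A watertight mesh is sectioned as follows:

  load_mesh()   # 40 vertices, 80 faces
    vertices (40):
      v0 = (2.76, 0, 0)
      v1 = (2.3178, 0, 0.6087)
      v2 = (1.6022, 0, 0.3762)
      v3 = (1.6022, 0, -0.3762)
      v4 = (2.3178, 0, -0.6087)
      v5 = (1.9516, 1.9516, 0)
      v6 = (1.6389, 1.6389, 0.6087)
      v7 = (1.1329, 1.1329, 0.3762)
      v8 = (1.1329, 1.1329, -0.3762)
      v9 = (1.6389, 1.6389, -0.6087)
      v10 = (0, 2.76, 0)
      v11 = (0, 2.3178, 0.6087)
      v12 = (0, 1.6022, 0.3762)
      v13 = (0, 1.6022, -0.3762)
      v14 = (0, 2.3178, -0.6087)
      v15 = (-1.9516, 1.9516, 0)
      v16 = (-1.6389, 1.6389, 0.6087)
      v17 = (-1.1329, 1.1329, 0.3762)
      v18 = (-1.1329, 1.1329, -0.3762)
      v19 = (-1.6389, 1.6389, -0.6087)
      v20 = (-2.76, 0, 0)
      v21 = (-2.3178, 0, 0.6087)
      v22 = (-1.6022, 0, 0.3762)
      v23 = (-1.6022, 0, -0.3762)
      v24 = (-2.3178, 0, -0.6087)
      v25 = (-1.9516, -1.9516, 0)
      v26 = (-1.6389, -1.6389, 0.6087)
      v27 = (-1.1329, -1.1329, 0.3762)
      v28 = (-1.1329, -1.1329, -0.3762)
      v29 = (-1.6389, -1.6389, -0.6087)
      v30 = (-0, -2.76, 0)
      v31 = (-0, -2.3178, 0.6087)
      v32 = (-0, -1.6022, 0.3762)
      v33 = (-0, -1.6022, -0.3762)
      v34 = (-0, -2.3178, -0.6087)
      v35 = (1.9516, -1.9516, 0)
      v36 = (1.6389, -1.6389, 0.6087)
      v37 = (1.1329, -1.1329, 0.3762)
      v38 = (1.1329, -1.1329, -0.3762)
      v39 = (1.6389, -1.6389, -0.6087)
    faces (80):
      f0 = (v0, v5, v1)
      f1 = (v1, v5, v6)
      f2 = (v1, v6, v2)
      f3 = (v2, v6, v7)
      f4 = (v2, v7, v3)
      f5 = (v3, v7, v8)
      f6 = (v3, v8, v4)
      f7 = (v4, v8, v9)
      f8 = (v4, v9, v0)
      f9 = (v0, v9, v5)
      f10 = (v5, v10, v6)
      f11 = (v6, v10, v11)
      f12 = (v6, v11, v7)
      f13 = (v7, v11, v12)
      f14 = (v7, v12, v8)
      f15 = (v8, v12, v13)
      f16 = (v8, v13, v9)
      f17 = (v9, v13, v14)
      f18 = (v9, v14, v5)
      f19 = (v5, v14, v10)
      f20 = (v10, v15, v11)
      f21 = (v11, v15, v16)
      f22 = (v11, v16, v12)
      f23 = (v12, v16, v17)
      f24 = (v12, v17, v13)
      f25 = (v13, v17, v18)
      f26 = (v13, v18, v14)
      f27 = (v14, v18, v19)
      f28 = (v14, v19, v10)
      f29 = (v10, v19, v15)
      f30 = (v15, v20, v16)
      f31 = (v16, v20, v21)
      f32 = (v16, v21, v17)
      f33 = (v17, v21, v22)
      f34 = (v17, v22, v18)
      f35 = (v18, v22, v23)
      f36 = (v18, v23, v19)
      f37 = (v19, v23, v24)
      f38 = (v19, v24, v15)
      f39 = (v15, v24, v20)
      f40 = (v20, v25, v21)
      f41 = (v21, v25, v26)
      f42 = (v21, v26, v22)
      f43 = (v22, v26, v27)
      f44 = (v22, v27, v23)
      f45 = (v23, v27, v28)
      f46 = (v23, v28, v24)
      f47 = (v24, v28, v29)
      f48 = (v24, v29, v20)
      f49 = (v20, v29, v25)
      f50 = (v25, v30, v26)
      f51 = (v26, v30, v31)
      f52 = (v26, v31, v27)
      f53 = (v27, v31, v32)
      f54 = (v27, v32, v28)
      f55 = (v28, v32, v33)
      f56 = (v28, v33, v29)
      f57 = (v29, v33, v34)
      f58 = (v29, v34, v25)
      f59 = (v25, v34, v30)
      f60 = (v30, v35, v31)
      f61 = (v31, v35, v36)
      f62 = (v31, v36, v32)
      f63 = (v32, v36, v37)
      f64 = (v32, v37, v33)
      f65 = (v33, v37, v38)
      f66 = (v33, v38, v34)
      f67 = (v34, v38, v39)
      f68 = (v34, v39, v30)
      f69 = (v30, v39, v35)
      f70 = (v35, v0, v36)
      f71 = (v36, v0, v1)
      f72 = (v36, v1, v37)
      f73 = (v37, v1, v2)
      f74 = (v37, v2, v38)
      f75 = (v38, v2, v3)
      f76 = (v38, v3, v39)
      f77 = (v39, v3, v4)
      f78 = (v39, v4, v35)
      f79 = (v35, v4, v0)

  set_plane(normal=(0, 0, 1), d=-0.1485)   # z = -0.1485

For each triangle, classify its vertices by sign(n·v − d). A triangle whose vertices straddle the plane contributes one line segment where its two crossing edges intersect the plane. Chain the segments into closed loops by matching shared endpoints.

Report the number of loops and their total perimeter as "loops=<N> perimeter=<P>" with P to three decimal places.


Straddling triangles (32 of 80):
  (v2,v7,v3) [++-] → (1.46018, 0.342851, -0.1485)–(1.6022, 0, -0.1485)  len=0.3711
  (v3,v7,v8) [-+-] → (1.46018, 0.342851, -0.1485)–(1.1329, 1.1329, -0.1485)  len=0.8552
  (v4,v9,v0) [--+] → (2.48649, 0.39983, -0.1485)–(2.65212, 0, -0.1485)  len=0.4328
  (v0,v9,v5) [+-+] → (2.48649, 0.39983, -0.1485)–(1.87531, 1.87531, -0.1485)  len=1.5971
  (v7,v12,v8) [++-] → (0.790049, 1.27493, -0.1485)–(1.1329, 1.1329, -0.1485)  len=0.3711
  (v8,v12,v13) [-+-] → (0.790049, 1.27493, -0.1485)–(0, 1.6022, -0.1485)  len=0.8552
  (v9,v14,v5) [--+] → (1.47548, 2.04094, -0.1485)–(1.87531, 1.87531, -0.1485)  len=0.4328
  (v5,v14,v10) [+-+] → (1.47548, 2.04094, -0.1485)–(0, 2.65212, -0.1485)  len=1.5971
  (v12,v17,v13) [++-] → (-0.342851, 1.46018, -0.1485)–(0, 1.6022, -0.1485)  len=0.3711
  (v13,v17,v18) [-+-] → (-0.342851, 1.46018, -0.1485)–(-1.1329, 1.1329, -0.1485)  len=0.8552
  (v14,v19,v10) [--+] → (-0.39983, 2.48649, -0.1485)–(0, 2.65212, -0.1485)  len=0.4328
  (v10,v19,v15) [+-+] → (-0.39983, 2.48649, -0.1485)–(-1.87531, 1.87531, -0.1485)  len=1.5971
  (v17,v22,v18) [++-] → (-1.27493, 0.790049, -0.1485)–(-1.1329, 1.1329, -0.1485)  len=0.3711
  (v18,v22,v23) [-+-] → (-1.27493, 0.790049, -0.1485)–(-1.6022, 0, -0.1485)  len=0.8552
  (v19,v24,v15) [--+] → (-2.04094, 1.47548, -0.1485)–(-1.87531, 1.87531, -0.1485)  len=0.4328
  (v15,v24,v20) [+-+] → (-2.04094, 1.47548, -0.1485)–(-2.65212, 0, -0.1485)  len=1.5971
  (v22,v27,v23) [++-] → (-1.46018, -0.342851, -0.1485)–(-1.6022, 0, -0.1485)  len=0.3711
  (v23,v27,v28) [-+-] → (-1.46018, -0.342851, -0.1485)–(-1.1329, -1.1329, -0.1485)  len=0.8552
  (v24,v29,v20) [--+] → (-2.48649, -0.39983, -0.1485)–(-2.65212, 0, -0.1485)  len=0.4328
  (v20,v29,v25) [+-+] → (-2.48649, -0.39983, -0.1485)–(-1.87531, -1.87531, -0.1485)  len=1.5971
  (v27,v32,v28) [++-] → (-0.790049, -1.27493, -0.1485)–(-1.1329, -1.1329, -0.1485)  len=0.3711
  (v28,v32,v33) [-+-] → (-0.790049, -1.27493, -0.1485)–(0, -1.6022, -0.1485)  len=0.8552
  (v29,v34,v25) [--+] → (-1.47548, -2.04094, -0.1485)–(-1.87531, -1.87531, -0.1485)  len=0.4328
  (v25,v34,v30) [+-+] → (-1.47548, -2.04094, -0.1485)–(0, -2.65212, -0.1485)  len=1.5971
  (v32,v37,v33) [++-] → (0.342851, -1.46018, -0.1485)–(0, -1.6022, -0.1485)  len=0.3711
  (v33,v37,v38) [-+-] → (0.342851, -1.46018, -0.1485)–(1.1329, -1.1329, -0.1485)  len=0.8552
  (v34,v39,v30) [--+] → (0.39983, -2.48649, -0.1485)–(0, -2.65212, -0.1485)  len=0.4328
  (v30,v39,v35) [+-+] → (0.39983, -2.48649, -0.1485)–(1.87531, -1.87531, -0.1485)  len=1.5971
  (v37,v2,v38) [++-] → (1.27493, -0.790049, -0.1485)–(1.1329, -1.1329, -0.1485)  len=0.3711
  (v38,v2,v3) [-+-] → (1.27493, -0.790049, -0.1485)–(1.6022, 0, -0.1485)  len=0.8552
  (v39,v4,v35) [--+] → (2.04094, -1.47548, -0.1485)–(1.87531, -1.87531, -0.1485)  len=0.4328
  (v35,v4,v0) [+-+] → (2.04094, -1.47548, -0.1485)–(2.65212, 0, -0.1485)  len=1.5971

Chained into 2 loop(s):
  loop 1: 16 segments, perimeter = 9.8101
  loop 2: 16 segments, perimeter = 16.2387
Total perimeter = 26.049

loops=2 perimeter=26.049


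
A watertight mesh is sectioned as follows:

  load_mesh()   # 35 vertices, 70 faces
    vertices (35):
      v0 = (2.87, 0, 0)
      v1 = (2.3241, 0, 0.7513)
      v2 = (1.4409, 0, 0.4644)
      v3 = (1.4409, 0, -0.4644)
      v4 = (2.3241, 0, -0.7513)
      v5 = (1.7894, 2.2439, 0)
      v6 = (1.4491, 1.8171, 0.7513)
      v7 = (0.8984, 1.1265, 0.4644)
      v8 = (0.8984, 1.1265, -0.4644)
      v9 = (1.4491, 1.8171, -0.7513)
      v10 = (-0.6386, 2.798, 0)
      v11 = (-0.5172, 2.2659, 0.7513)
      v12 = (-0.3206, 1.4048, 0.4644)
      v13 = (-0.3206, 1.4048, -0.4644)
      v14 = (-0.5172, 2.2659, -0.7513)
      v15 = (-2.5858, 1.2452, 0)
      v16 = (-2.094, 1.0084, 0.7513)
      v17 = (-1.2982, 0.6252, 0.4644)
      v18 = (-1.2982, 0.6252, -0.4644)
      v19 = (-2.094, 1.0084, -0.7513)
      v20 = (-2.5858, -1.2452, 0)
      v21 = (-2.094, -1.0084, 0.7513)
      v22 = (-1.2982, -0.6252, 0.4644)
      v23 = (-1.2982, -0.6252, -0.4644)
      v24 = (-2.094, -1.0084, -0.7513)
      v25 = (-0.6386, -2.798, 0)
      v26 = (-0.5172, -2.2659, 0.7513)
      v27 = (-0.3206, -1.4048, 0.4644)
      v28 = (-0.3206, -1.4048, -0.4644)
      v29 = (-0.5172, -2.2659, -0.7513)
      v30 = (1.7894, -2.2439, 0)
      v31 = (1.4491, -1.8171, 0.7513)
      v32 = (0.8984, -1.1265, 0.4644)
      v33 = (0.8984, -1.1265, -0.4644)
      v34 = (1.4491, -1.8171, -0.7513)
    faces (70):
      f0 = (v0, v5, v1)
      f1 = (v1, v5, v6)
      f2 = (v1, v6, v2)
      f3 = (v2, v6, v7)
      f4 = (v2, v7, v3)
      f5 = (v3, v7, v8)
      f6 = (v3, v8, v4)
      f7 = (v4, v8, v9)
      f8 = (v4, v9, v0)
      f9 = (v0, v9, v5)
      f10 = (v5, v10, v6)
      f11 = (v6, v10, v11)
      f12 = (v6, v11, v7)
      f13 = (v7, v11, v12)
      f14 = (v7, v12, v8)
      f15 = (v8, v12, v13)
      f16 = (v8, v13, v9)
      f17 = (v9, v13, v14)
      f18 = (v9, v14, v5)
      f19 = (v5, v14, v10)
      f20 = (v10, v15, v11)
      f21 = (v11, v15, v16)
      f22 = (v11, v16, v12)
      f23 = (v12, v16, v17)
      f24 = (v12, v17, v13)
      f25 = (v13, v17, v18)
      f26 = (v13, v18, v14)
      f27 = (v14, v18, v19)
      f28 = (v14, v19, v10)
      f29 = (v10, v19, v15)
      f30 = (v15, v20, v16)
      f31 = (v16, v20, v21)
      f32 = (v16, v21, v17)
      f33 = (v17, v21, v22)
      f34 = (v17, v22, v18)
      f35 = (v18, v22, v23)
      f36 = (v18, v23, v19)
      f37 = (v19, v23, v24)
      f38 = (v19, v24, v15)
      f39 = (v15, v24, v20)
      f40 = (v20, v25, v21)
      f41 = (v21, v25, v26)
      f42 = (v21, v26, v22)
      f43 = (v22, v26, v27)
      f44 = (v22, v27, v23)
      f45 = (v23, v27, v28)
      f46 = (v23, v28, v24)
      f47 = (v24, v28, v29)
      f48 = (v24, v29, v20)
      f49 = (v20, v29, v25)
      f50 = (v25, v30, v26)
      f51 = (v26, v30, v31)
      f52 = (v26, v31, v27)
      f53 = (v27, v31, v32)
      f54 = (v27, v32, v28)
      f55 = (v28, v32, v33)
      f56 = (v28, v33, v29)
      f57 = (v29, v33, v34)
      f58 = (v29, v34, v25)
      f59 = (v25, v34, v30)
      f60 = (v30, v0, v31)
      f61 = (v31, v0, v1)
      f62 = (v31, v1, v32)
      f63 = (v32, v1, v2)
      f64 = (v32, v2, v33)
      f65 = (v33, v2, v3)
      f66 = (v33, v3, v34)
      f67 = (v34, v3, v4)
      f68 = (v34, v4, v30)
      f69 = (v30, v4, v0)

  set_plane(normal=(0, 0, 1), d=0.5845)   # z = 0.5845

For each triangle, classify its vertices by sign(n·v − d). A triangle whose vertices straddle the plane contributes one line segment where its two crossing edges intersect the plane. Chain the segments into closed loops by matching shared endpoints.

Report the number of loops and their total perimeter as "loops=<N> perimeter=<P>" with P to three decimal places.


Straddling triangles (28 of 70):
  (v0,v5,v1) [--+] → (2.20539, 0.49818, 0.5845)–(2.4453, 0, 0.5845)  len=0.5529
  (v1,v5,v6) [+-+] → (2.20539, 0.49818, 0.5845)–(1.52465, 1.91186, 0.5845)  len=1.5690
  (v1,v6,v2) [++-] → (1.44433, 0.760661, 0.5845)–(1.81062, 0, 0.5845)  len=0.8443
  (v2,v6,v7) [-+-] → (1.44433, 0.760661, 0.5845)–(1.12893, 1.41559, 0.5845)  len=0.7269
  (v5,v10,v6) [--+] → (0.985599, 2.03487, 0.5845)–(1.52465, 1.91186, 0.5845)  len=0.5529
  (v6,v10,v11) [+-+] → (0.985599, 2.03487, 0.5845)–(-0.544153, 2.38403, 0.5845)  len=1.5691
  (v6,v11,v7) [++-] → (0.305812, 1.60347, 0.5845)–(1.12893, 1.41559, 0.5845)  len=0.8443
  (v7,v11,v12) [-+-] → (0.305812, 1.60347, 0.5845)–(-0.402899, 1.76527, 0.5845)  len=0.7269
  (v10,v15,v11) [--+] → (-0.976461, 2.03929, 0.5845)–(-0.544153, 2.38403, 0.5845)  len=0.5529
  (v11,v15,v16) [+-+] → (-0.976461, 2.03929, 0.5845)–(-2.20319, 1.06097, 0.5845)  len=1.5691
  (v11,v16,v12) [++-] → (-1.06297, 1.23886, 0.5845)–(-0.402899, 1.76527, 0.5845)  len=0.8443
  (v12,v16,v17) [-+-] → (-1.06297, 1.23886, 0.5845)–(-1.63133, 0.785612, 0.5845)  len=0.7270
  (v15,v20,v16) [--+] → (-2.20319, 0.508067, 0.5845)–(-2.20319, 1.06097, 0.5845)  len=0.5529
  (v16,v20,v21) [+-+] → (-2.20319, 0.508067, 0.5845)–(-2.20319, -1.06097, 0.5845)  len=1.5690
  (v16,v21,v17) [++-] → (-1.63133, -0.0586458, 0.5845)–(-1.63133, 0.785612, 0.5845)  len=0.8443
  (v17,v21,v22) [-+-] → (-1.63133, -0.0586458, 0.5845)–(-1.63133, -0.785612, 0.5845)  len=0.7270
  (v20,v25,v21) [--+] → (-1.77088, -1.40572, 0.5845)–(-2.20319, -1.06097, 0.5845)  len=0.5529
  (v21,v25,v26) [+-+] → (-1.77088, -1.40572, 0.5845)–(-0.544153, -2.38403, 0.5845)  len=1.5691
  (v21,v26,v22) [++-] → (-0.971263, -1.31202, 0.5845)–(-1.63133, -0.785612, 0.5845)  len=0.8443
  (v22,v26,v27) [-+-] → (-0.971263, -1.31202, 0.5845)–(-0.402899, -1.76527, 0.5845)  len=0.7270
  (v25,v30,v26) [--+] → (-0.0050998, -2.26102, 0.5845)–(-0.544153, -2.38403, 0.5845)  len=0.5529
  (v26,v30,v31) [+-+] → (-0.0050998, -2.26102, 0.5845)–(1.52465, -1.91186, 0.5845)  len=1.5691
  (v26,v31,v27) [++-] → (0.420219, -1.57739, 0.5845)–(-0.402899, -1.76527, 0.5845)  len=0.8443
  (v27,v31,v32) [-+-] → (0.420219, -1.57739, 0.5845)–(1.12893, -1.41559, 0.5845)  len=0.7269
  (v30,v0,v31) [--+] → (1.76456, -1.41368, 0.5845)–(1.52465, -1.91186, 0.5845)  len=0.5529
  (v31,v0,v1) [+-+] → (1.76456, -1.41368, 0.5845)–(2.4453, 0, 0.5845)  len=1.5690
  (v31,v1,v32) [++-] → (1.49522, -0.654933, 0.5845)–(1.12893, -1.41559, 0.5845)  len=0.8443
  (v32,v1,v2) [-+-] → (1.49522, -0.654933, 0.5845)–(1.81062, 0, 0.5845)  len=0.7269

Chained into 2 loop(s):
  loop 1: 14 segments, perimeter = 14.8539
  loop 2: 14 segments, perimeter = 10.9985
Total perimeter = 25.852

loops=2 perimeter=25.852


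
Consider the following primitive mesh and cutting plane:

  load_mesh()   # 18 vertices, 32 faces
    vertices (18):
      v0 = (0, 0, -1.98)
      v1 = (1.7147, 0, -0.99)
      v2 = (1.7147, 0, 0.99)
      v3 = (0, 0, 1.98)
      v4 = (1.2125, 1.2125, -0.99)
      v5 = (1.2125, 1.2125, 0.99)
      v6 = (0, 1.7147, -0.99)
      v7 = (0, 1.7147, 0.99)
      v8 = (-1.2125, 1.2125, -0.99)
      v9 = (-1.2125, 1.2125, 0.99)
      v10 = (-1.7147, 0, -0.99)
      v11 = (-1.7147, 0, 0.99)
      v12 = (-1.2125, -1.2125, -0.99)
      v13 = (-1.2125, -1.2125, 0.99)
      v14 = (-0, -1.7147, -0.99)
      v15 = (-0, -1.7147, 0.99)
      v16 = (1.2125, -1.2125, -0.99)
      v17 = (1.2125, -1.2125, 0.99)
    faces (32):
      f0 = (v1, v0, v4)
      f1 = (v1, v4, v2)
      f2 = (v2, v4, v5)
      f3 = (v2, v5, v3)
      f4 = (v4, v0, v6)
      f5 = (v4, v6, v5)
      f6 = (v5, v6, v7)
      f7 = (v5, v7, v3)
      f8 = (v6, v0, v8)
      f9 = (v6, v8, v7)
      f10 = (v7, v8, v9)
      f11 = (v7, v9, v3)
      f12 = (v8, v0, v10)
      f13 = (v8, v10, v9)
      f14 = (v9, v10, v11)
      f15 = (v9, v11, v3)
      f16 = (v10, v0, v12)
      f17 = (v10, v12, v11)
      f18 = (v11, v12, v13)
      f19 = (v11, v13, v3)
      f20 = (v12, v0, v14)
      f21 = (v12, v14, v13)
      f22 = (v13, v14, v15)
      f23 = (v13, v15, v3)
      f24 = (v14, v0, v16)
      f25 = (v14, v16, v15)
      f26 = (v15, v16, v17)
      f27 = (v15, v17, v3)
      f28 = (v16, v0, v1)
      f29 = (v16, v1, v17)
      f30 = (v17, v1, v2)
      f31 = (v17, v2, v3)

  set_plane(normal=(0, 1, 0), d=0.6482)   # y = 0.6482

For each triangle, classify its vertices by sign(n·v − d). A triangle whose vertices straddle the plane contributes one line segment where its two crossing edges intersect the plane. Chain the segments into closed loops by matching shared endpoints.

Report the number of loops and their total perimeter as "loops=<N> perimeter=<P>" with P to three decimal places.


Straddling triangles (12 of 32):
  (v1,v0,v4) [--+] → (0.6482, 0.6482, -1.45075)–(1.44622, 0.6482, -0.99)  len=0.9215
  (v1,v4,v2) [-+-] → (1.44622, 0.6482, -0.99)–(1.44622, 0.6482, -0.0685039)  len=0.9215
  (v2,v4,v5) [-++] → (1.44622, 0.6482, -0.0685039)–(1.44622, 0.6482, 0.99)  len=1.0585
  (v2,v5,v3) [-+-] → (1.44622, 0.6482, 0.99)–(0.6482, 0.6482, 1.45075)  len=0.9215
  (v4,v0,v6) [+-+] → (0.6482, 0.6482, -1.45075)–(0, 0.6482, -1.60575)  len=0.6665
  (v5,v7,v3) [++-] → (0, 0.6482, 1.60575)–(0.6482, 0.6482, 1.45075)  len=0.6665
  (v6,v0,v8) [+-+] → (0, 0.6482, -1.60575)–(-0.6482, 0.6482, -1.45075)  len=0.6665
  (v7,v9,v3) [++-] → (-0.6482, 0.6482, 1.45075)–(0, 0.6482, 1.60575)  len=0.6665
  (v8,v0,v10) [+--] → (-0.6482, 0.6482, -1.45075)–(-1.44622, 0.6482, -0.99)  len=0.9215
  (v8,v10,v9) [+-+] → (-1.44622, 0.6482, -0.99)–(-1.44622, 0.6482, 0.0685039)  len=1.0585
  (v9,v10,v11) [+--] → (-1.44622, 0.6482, 0.0685039)–(-1.44622, 0.6482, 0.99)  len=0.9215
  (v9,v11,v3) [+--] → (-1.44622, 0.6482, 0.99)–(-0.6482, 0.6482, 1.45075)  len=0.9215

Chained into 1 loop(s):
  loop 1: 12 segments, perimeter = 10.3118
Total perimeter = 10.312

loops=1 perimeter=10.312


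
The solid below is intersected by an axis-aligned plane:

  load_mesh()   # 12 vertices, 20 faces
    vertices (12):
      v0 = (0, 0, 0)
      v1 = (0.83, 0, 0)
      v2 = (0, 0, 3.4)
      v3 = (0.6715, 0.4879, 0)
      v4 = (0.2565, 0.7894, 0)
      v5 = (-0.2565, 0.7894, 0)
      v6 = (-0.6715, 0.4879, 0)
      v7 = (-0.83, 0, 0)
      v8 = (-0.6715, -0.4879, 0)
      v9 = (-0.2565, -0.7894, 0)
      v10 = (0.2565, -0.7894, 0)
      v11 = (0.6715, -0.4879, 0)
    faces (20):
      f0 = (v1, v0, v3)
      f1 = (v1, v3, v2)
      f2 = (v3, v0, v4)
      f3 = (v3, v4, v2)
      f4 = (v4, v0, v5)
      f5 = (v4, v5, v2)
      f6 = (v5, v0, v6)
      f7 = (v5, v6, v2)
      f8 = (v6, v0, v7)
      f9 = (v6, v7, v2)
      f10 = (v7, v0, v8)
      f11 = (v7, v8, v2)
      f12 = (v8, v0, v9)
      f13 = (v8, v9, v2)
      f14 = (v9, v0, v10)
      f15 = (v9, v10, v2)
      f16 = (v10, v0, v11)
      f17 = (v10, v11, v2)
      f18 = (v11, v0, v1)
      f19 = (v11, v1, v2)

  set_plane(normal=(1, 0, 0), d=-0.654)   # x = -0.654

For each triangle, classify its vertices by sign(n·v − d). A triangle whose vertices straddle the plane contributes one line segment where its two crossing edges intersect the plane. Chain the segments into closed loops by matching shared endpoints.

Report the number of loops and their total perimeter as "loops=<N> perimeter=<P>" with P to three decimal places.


Straddling triangles (8 of 20):
  (v5,v0,v6) [++-] → (-0.654, 0.475185, 0)–(-0.654, 0.500614, 0)  len=0.0254
  (v5,v6,v2) [+-+] → (-0.654, 0.500614, 0)–(-0.654, 0.475185, 0.0886076)  len=0.0922
  (v6,v0,v7) [-+-] → (-0.654, 0.475185, 0)–(-0.654, 0, 0)  len=0.4752
  (v6,v7,v2) [--+] → (-0.654, 0, 0.720964)–(-0.654, 0.475185, 0.0886076)  len=0.7910
  (v7,v0,v8) [-+-] → (-0.654, 0, 0)–(-0.654, -0.475185, 0)  len=0.4752
  (v7,v8,v2) [--+] → (-0.654, -0.475185, 0.0886076)–(-0.654, 0, 0.720964)  len=0.7910
  (v8,v0,v9) [-++] → (-0.654, -0.475185, 0)–(-0.654, -0.500614, 0)  len=0.0254
  (v8,v9,v2) [-++] → (-0.654, -0.500614, 0)–(-0.654, -0.475185, 0.0886076)  len=0.0922

Chained into 1 loop(s):
  loop 1: 8 segments, perimeter = 2.7676
Total perimeter = 2.768

loops=1 perimeter=2.768


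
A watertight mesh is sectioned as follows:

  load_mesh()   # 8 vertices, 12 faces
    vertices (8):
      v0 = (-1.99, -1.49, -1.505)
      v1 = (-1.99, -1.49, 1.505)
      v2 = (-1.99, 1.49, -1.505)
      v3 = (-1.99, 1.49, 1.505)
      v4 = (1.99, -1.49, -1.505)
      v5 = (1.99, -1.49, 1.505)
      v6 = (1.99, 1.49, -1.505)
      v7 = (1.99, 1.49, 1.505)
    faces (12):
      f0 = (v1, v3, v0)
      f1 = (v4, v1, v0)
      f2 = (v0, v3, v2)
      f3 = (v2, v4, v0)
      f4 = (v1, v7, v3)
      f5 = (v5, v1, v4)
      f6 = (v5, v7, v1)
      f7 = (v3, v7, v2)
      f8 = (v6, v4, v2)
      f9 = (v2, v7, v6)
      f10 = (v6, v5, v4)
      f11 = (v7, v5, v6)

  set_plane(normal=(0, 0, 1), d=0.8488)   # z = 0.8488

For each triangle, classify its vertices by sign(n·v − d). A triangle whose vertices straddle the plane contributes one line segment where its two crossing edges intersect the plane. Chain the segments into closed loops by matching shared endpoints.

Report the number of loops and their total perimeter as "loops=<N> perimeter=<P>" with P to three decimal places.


loops=1 perimeter=13.920

Straddling triangles (8 of 12):
  (v1,v3,v0) [++-] → (-1.99, 0.84034, 0.8488)–(-1.99, -1.49, 0.8488)  len=2.3303
  (v4,v1,v0) [-+-] → (-1.12233, -1.49, 0.8488)–(-1.99, -1.49, 0.8488)  len=0.8677
  (v0,v3,v2) [-+-] → (-1.99, 0.84034, 0.8488)–(-1.99, 1.49, 0.8488)  len=0.6497
  (v5,v1,v4) [++-] → (-1.12233, -1.49, 0.8488)–(1.99, -1.49, 0.8488)  len=3.1123
  (v3,v7,v2) [++-] → (1.12233, 1.49, 0.8488)–(-1.99, 1.49, 0.8488)  len=3.1123
  (v2,v7,v6) [-+-] → (1.12233, 1.49, 0.8488)–(1.99, 1.49, 0.8488)  len=0.8677
  (v6,v5,v4) [-+-] → (1.99, -0.84034, 0.8488)–(1.99, -1.49, 0.8488)  len=0.6497
  (v7,v5,v6) [++-] → (1.99, -0.84034, 0.8488)–(1.99, 1.49, 0.8488)  len=2.3303

Chained into 1 loop(s):
  loop 1: 8 segments, perimeter = 13.9200
Total perimeter = 13.920


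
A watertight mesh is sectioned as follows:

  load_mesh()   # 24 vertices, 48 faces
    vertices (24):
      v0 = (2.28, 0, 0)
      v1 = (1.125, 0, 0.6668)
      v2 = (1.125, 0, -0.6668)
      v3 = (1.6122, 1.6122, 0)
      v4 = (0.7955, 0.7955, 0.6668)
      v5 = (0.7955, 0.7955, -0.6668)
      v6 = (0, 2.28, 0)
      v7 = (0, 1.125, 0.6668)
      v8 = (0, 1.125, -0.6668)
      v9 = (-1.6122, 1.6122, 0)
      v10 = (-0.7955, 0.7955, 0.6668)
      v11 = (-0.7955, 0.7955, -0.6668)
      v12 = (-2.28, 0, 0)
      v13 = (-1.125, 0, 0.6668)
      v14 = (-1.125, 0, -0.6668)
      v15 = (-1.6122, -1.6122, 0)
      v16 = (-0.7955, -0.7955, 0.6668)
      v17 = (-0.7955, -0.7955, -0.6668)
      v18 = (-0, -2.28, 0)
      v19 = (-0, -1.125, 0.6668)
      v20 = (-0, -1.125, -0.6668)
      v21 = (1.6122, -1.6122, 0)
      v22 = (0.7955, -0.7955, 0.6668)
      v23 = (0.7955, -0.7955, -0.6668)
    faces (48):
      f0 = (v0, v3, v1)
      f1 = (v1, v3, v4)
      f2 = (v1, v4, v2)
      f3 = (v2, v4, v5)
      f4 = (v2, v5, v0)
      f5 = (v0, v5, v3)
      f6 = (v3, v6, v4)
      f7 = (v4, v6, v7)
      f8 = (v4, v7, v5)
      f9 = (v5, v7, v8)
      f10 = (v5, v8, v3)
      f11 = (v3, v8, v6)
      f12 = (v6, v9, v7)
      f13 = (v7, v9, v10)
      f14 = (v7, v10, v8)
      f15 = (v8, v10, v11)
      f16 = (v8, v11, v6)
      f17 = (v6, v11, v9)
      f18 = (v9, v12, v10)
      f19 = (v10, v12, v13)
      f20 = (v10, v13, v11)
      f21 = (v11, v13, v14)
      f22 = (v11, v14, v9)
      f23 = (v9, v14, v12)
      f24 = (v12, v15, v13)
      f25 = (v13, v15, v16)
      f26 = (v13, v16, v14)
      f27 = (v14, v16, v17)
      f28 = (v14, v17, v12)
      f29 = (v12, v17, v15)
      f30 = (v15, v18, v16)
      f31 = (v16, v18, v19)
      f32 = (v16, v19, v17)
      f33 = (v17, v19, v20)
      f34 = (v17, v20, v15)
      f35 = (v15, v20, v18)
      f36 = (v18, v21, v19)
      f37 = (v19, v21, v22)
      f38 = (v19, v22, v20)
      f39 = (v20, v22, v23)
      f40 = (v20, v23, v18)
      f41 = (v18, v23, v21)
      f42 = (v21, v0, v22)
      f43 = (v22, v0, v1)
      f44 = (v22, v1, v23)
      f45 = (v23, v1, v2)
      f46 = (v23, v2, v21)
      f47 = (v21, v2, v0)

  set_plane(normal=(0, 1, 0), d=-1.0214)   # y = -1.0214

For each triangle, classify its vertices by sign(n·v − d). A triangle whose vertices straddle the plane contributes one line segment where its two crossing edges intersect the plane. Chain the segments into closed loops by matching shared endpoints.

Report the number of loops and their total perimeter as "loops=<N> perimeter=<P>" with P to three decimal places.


Straddling triangles (16 of 48):
  (v12,v15,v13) [+-+] → (-1.85692, -1.0214, 0)–(-1.43366, -1.0214, 0.244353)  len=0.4887
  (v13,v15,v16) [+-+] → (-1.43366, -1.0214, 0.244353)–(-1.0214, -1.0214, 0.482362)  len=0.4760
  (v12,v17,v15) [++-] → (-1.0214, -1.0214, -0.482362)–(-1.85692, -1.0214, 0)  len=0.9648
  (v15,v18,v16) [--+] → (-0.674447, -1.0214, 0.565331)–(-1.0214, -1.0214, 0.482362)  len=0.3567
  (v16,v18,v19) [+--] → (-0.674447, -1.0214, 0.565331)–(-0.250118, -1.0214, 0.6668)  len=0.4363
  (v16,v19,v17) [+-+] → (-0.250118, -1.0214, 0.6668)–(-0.250118, -1.0214, 0.247495)  len=0.4193
  (v17,v19,v20) [+--] → (-0.250118, -1.0214, 0.247495)–(-0.250118, -1.0214, -0.6668)  len=0.9143
  (v17,v20,v15) [+--] → (-0.250118, -1.0214, -0.6668)–(-1.0214, -1.0214, -0.482362)  len=0.7930
  (v19,v21,v22) [--+] → (1.0214, -1.0214, 0.482362)–(0.250118, -1.0214, 0.6668)  len=0.7930
  (v19,v22,v20) [-+-] → (0.250118, -1.0214, 0.6668)–(0.250118, -1.0214, -0.247495)  len=0.9143
  (v20,v22,v23) [-++] → (0.250118, -1.0214, -0.247495)–(0.250118, -1.0214, -0.6668)  len=0.4193
  (v20,v23,v18) [-+-] → (0.250118, -1.0214, -0.6668)–(0.674447, -1.0214, -0.565331)  len=0.4363
  (v18,v23,v21) [-+-] → (0.674447, -1.0214, -0.565331)–(1.0214, -1.0214, -0.482362)  len=0.3567
  (v21,v0,v22) [-++] → (1.85692, -1.0214, 0)–(1.0214, -1.0214, 0.482362)  len=0.9648
  (v23,v2,v21) [++-] → (1.43366, -1.0214, -0.244353)–(1.0214, -1.0214, -0.482362)  len=0.4760
  (v21,v2,v0) [-++] → (1.43366, -1.0214, -0.244353)–(1.85692, -1.0214, 0)  len=0.4887

Chained into 2 loop(s):
  loop 1: 8 segments, perimeter = 4.8492
  loop 2: 8 segments, perimeter = 4.8492
Total perimeter = 9.698

loops=2 perimeter=9.698
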